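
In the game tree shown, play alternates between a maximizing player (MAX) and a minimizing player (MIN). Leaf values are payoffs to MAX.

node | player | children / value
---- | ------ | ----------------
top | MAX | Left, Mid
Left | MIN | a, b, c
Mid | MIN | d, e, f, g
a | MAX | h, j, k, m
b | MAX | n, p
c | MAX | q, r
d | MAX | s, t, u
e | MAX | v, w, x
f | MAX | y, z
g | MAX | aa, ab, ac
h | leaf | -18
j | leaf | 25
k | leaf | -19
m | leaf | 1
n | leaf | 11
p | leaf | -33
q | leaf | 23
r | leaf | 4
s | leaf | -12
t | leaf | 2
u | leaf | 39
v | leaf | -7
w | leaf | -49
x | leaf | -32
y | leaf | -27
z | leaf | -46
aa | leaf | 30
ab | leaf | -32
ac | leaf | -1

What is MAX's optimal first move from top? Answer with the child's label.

Left

a (MAX): max(-18, 25, -19, 1) = 25
b (MAX): max(11, -33) = 11
c (MAX): max(23, 4) = 23
Left (MIN): min(25, 11, 23) = 11
d (MAX): max(-12, 2, 39) = 39
e (MAX): max(-7, -49, -32) = -7
f (MAX): max(-27, -46) = -27
g (MAX): max(30, -32, -1) = 30
Mid (MIN): min(39, -7, -27, 30) = -27
top (MAX): max(11, -27) = 11
MAX at top wants the highest of {Left=11, Mid=-27}, so chooses Left.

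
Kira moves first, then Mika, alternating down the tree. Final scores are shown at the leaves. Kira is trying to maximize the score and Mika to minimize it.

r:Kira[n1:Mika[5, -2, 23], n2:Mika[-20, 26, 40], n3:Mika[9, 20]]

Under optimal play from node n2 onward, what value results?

n2 (Mika): min(-20, 26, 40) = -20

-20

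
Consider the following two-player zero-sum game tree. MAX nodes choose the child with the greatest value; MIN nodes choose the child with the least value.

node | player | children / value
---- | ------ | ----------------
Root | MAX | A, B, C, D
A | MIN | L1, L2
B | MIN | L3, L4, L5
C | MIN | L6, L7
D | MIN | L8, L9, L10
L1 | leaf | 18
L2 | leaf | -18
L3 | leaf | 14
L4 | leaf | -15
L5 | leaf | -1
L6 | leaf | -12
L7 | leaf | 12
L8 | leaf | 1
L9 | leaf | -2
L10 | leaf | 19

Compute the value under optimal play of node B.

-15

B (MIN): min(14, -15, -1) = -15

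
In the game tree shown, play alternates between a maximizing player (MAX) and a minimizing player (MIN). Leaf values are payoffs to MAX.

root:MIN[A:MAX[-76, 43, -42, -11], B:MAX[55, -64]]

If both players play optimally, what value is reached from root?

A (MAX): max(-76, 43, -42, -11) = 43
B (MAX): max(55, -64) = 55
root (MIN): min(43, 55) = 43

43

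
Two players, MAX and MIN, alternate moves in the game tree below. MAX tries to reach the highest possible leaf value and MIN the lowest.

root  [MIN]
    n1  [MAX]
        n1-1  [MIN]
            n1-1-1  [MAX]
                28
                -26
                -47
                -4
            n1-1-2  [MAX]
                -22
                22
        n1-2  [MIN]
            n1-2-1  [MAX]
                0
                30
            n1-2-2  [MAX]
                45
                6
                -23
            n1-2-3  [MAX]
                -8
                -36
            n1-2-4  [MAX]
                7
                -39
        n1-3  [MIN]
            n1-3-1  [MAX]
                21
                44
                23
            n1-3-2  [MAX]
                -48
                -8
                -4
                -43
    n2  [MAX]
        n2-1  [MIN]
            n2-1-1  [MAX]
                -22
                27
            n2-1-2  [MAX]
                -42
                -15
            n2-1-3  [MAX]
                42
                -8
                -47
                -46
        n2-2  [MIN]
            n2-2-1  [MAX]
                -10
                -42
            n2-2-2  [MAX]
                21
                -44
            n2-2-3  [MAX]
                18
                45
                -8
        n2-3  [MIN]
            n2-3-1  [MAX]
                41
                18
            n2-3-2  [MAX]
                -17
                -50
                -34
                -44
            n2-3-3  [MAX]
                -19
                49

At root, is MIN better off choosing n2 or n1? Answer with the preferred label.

n2-1-1 (MAX): max(-22, 27) = 27
n2-1-2 (MAX): max(-42, -15) = -15
n2-1-3 (MAX): max(42, -8, -47, -46) = 42
n2-1 (MIN): min(27, -15, 42) = -15
n2-2-1 (MAX): max(-10, -42) = -10
n2-2-2 (MAX): max(21, -44) = 21
n2-2-3 (MAX): max(18, 45, -8) = 45
n2-2 (MIN): min(-10, 21, 45) = -10
n2-3-1 (MAX): max(41, 18) = 41
n2-3-2 (MAX): max(-17, -50, -34, -44) = -17
n2-3-3 (MAX): max(-19, 49) = 49
n2-3 (MIN): min(41, -17, 49) = -17
n2 (MAX): max(-15, -10, -17) = -10
n1-1-1 (MAX): max(28, -26, -47, -4) = 28
n1-1-2 (MAX): max(-22, 22) = 22
n1-1 (MIN): min(28, 22) = 22
n1-2-1 (MAX): max(0, 30) = 30
n1-2-2 (MAX): max(45, 6, -23) = 45
n1-2-3 (MAX): max(-8, -36) = -8
n1-2-4 (MAX): max(7, -39) = 7
n1-2 (MIN): min(30, 45, -8, 7) = -8
n1-3-1 (MAX): max(21, 44, 23) = 44
n1-3-2 (MAX): max(-48, -8, -4, -43) = -4
n1-3 (MIN): min(44, -4) = -4
n1 (MAX): max(22, -8, -4) = 22
MIN prefers the lower value; n2=-10, n1=22. n2 is better since -10 < 22.

n2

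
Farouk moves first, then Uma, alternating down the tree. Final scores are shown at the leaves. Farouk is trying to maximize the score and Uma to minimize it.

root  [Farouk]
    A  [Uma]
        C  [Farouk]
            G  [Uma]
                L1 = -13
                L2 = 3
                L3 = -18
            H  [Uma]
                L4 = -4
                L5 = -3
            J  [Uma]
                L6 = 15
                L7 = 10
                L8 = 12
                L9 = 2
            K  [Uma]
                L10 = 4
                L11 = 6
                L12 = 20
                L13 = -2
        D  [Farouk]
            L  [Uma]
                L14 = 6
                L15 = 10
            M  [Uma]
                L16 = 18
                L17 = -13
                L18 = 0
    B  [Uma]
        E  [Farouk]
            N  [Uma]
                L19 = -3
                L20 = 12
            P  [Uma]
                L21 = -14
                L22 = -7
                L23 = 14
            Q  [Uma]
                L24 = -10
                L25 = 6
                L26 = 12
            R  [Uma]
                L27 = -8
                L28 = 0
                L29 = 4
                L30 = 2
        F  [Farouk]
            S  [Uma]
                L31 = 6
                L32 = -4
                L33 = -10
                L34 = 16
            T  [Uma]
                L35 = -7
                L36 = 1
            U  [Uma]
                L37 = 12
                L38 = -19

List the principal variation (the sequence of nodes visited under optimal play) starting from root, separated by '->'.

root -> A -> C -> J -> L9

G (Uma): min(-13, 3, -18) = -18
H (Uma): min(-4, -3) = -4
J (Uma): min(15, 10, 12, 2) = 2
K (Uma): min(4, 6, 20, -2) = -2
C (Farouk): max(-18, -4, 2, -2) = 2
L (Uma): min(6, 10) = 6
M (Uma): min(18, -13, 0) = -13
D (Farouk): max(6, -13) = 6
A (Uma): min(2, 6) = 2
N (Uma): min(-3, 12) = -3
P (Uma): min(-14, -7, 14) = -14
Q (Uma): min(-10, 6, 12) = -10
R (Uma): min(-8, 0, 4, 2) = -8
E (Farouk): max(-3, -14, -10, -8) = -3
S (Uma): min(6, -4, -10, 16) = -10
T (Uma): min(-7, 1) = -7
U (Uma): min(12, -19) = -19
F (Farouk): max(-10, -7, -19) = -7
B (Uma): min(-3, -7) = -7
root (Farouk): max(2, -7) = 2
At root, Farouk picks A (highest: 2).
At A, Uma picks C (lowest: 2).
At C, Farouk picks J (highest: 2).
At J, Uma picks L9 (lowest: 2).
Terminal value 2.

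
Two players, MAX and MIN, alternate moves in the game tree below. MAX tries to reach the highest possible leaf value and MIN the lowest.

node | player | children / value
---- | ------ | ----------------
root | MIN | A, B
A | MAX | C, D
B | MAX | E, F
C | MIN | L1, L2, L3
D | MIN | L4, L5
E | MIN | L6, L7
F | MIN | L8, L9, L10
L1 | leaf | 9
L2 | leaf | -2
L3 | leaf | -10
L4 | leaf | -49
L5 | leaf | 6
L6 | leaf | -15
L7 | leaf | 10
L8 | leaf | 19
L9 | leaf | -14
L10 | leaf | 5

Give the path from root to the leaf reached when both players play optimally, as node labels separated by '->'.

C (MIN): min(9, -2, -10) = -10
D (MIN): min(-49, 6) = -49
A (MAX): max(-10, -49) = -10
E (MIN): min(-15, 10) = -15
F (MIN): min(19, -14, 5) = -14
B (MAX): max(-15, -14) = -14
root (MIN): min(-10, -14) = -14
At root, MIN picks B (lowest: -14).
At B, MAX picks F (highest: -14).
At F, MIN picks L9 (lowest: -14).
Terminal value -14.

root -> B -> F -> L9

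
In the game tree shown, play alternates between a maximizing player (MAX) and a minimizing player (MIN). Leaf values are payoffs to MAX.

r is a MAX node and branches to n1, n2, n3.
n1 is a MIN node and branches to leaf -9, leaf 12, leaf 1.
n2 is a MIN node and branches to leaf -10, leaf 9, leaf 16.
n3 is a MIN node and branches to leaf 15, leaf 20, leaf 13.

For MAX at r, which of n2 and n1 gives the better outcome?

n2 (MIN): min(-10, 9, 16) = -10
n1 (MIN): min(-9, 12, 1) = -9
MAX prefers the higher value; n2=-10, n1=-9. n1 is better since -9 > -10.

n1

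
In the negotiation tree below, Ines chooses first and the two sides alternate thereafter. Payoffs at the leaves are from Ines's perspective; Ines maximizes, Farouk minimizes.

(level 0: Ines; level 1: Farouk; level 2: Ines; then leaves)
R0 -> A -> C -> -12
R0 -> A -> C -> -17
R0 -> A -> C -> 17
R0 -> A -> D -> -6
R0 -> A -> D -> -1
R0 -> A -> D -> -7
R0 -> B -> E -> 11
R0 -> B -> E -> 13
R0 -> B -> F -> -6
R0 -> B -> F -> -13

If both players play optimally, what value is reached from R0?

C (Ines): max(-12, -17, 17) = 17
D (Ines): max(-6, -1, -7) = -1
A (Farouk): min(17, -1) = -1
E (Ines): max(11, 13) = 13
F (Ines): max(-6, -13) = -6
B (Farouk): min(13, -6) = -6
R0 (Ines): max(-1, -6) = -1

-1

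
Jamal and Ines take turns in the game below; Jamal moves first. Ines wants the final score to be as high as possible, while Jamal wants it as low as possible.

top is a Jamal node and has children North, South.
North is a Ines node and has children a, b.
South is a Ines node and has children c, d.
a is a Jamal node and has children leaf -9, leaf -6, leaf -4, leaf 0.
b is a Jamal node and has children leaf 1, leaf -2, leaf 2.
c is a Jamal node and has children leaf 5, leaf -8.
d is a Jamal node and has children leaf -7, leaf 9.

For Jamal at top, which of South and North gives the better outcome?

South

c (Jamal): min(5, -8) = -8
d (Jamal): min(-7, 9) = -7
South (Ines): max(-8, -7) = -7
a (Jamal): min(-9, -6, -4, 0) = -9
b (Jamal): min(1, -2, 2) = -2
North (Ines): max(-9, -2) = -2
Jamal prefers the lower value; South=-7, North=-2. South is better since -7 < -2.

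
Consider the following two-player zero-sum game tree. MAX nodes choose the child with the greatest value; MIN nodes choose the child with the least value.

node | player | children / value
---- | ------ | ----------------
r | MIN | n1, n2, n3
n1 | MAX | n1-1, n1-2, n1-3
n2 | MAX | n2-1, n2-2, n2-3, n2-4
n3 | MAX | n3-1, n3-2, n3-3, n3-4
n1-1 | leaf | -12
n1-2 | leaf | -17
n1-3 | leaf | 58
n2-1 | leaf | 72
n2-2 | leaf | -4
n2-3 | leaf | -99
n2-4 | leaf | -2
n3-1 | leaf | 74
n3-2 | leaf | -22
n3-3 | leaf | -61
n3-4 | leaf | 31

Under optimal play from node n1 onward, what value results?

58

n1 (MAX): max(-12, -17, 58) = 58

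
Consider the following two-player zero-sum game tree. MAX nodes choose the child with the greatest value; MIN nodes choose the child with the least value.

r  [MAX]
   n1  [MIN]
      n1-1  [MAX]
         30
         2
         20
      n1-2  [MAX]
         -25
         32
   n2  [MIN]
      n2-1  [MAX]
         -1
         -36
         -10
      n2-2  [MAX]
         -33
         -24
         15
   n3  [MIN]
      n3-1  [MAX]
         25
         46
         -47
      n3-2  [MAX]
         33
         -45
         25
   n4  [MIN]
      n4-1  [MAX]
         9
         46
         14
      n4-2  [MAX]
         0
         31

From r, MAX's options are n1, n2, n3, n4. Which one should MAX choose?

n3

n1-1 (MAX): max(30, 2, 20) = 30
n1-2 (MAX): max(-25, 32) = 32
n1 (MIN): min(30, 32) = 30
n2-1 (MAX): max(-1, -36, -10) = -1
n2-2 (MAX): max(-33, -24, 15) = 15
n2 (MIN): min(-1, 15) = -1
n3-1 (MAX): max(25, 46, -47) = 46
n3-2 (MAX): max(33, -45, 25) = 33
n3 (MIN): min(46, 33) = 33
n4-1 (MAX): max(9, 46, 14) = 46
n4-2 (MAX): max(0, 31) = 31
n4 (MIN): min(46, 31) = 31
r (MAX): max(30, -1, 33, 31) = 33
MAX at r wants the highest of {n1=30, n2=-1, n3=33, n4=31}, so chooses n3.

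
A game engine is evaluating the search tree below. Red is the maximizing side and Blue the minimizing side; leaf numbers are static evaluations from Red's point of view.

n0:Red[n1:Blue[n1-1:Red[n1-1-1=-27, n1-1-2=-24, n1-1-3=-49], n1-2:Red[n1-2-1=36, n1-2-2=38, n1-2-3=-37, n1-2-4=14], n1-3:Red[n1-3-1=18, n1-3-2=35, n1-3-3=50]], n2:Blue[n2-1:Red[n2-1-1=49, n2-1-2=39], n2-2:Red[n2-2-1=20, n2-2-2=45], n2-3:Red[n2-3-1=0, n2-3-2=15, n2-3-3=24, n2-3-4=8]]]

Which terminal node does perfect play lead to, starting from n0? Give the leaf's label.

n2-3-3

n1-1 (Red): max(-27, -24, -49) = -24
n1-2 (Red): max(36, 38, -37, 14) = 38
n1-3 (Red): max(18, 35, 50) = 50
n1 (Blue): min(-24, 38, 50) = -24
n2-1 (Red): max(49, 39) = 49
n2-2 (Red): max(20, 45) = 45
n2-3 (Red): max(0, 15, 24, 8) = 24
n2 (Blue): min(49, 45, 24) = 24
n0 (Red): max(-24, 24) = 24
At n0, Red picks n2 (highest: 24).
At n2, Blue picks n2-3 (lowest: 24).
At n2-3, Red picks n2-3-3 (highest: 24).
Terminal value 24.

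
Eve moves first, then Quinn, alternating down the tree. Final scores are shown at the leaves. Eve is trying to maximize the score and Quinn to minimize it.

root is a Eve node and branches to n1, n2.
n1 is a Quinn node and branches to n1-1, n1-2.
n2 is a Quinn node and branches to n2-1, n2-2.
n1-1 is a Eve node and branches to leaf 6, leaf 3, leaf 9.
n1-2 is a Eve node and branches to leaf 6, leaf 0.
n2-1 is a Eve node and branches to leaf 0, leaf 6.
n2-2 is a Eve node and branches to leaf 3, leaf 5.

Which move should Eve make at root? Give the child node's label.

n1-1 (Eve): max(6, 3, 9) = 9
n1-2 (Eve): max(6, 0) = 6
n1 (Quinn): min(9, 6) = 6
n2-1 (Eve): max(0, 6) = 6
n2-2 (Eve): max(3, 5) = 5
n2 (Quinn): min(6, 5) = 5
root (Eve): max(6, 5) = 6
Eve at root wants the highest of {n1=6, n2=5}, so chooses n1.

n1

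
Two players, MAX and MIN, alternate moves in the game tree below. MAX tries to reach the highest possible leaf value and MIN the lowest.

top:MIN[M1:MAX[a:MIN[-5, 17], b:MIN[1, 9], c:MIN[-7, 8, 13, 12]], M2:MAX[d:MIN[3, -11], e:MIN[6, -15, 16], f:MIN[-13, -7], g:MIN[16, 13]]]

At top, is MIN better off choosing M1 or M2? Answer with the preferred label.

M1

a (MIN): min(-5, 17) = -5
b (MIN): min(1, 9) = 1
c (MIN): min(-7, 8, 13, 12) = -7
M1 (MAX): max(-5, 1, -7) = 1
d (MIN): min(3, -11) = -11
e (MIN): min(6, -15, 16) = -15
f (MIN): min(-13, -7) = -13
g (MIN): min(16, 13) = 13
M2 (MAX): max(-11, -15, -13, 13) = 13
MIN prefers the lower value; M1=1, M2=13. M1 is better since 1 < 13.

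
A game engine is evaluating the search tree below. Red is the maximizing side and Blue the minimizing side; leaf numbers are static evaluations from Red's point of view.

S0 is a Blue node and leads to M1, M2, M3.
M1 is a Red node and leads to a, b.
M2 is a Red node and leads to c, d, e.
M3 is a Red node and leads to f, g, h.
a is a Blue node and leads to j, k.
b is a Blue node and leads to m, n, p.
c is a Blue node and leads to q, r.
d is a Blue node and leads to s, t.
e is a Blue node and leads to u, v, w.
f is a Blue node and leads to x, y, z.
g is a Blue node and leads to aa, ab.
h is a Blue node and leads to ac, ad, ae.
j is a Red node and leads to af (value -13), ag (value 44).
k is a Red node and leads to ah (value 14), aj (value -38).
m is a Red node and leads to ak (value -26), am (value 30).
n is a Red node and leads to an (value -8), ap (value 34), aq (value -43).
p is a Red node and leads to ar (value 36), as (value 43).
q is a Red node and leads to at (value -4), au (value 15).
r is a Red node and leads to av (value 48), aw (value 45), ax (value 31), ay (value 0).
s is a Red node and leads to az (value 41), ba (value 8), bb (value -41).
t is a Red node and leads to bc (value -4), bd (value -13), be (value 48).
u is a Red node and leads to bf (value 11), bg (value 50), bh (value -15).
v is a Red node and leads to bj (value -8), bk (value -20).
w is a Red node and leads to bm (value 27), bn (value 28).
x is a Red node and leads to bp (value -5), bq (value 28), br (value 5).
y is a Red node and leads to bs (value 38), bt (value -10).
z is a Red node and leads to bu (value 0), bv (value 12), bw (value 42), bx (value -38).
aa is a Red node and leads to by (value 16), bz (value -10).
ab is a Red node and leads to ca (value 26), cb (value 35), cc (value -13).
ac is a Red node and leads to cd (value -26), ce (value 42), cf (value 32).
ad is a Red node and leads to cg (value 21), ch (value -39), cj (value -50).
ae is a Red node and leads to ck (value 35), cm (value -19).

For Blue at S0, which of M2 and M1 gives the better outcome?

M1

q (Red): max(-4, 15) = 15
r (Red): max(48, 45, 31, 0) = 48
c (Blue): min(15, 48) = 15
s (Red): max(41, 8, -41) = 41
t (Red): max(-4, -13, 48) = 48
d (Blue): min(41, 48) = 41
u (Red): max(11, 50, -15) = 50
v (Red): max(-8, -20) = -8
w (Red): max(27, 28) = 28
e (Blue): min(50, -8, 28) = -8
M2 (Red): max(15, 41, -8) = 41
j (Red): max(-13, 44) = 44
k (Red): max(14, -38) = 14
a (Blue): min(44, 14) = 14
m (Red): max(-26, 30) = 30
n (Red): max(-8, 34, -43) = 34
p (Red): max(36, 43) = 43
b (Blue): min(30, 34, 43) = 30
M1 (Red): max(14, 30) = 30
Blue prefers the lower value; M2=41, M1=30. M1 is better since 30 < 41.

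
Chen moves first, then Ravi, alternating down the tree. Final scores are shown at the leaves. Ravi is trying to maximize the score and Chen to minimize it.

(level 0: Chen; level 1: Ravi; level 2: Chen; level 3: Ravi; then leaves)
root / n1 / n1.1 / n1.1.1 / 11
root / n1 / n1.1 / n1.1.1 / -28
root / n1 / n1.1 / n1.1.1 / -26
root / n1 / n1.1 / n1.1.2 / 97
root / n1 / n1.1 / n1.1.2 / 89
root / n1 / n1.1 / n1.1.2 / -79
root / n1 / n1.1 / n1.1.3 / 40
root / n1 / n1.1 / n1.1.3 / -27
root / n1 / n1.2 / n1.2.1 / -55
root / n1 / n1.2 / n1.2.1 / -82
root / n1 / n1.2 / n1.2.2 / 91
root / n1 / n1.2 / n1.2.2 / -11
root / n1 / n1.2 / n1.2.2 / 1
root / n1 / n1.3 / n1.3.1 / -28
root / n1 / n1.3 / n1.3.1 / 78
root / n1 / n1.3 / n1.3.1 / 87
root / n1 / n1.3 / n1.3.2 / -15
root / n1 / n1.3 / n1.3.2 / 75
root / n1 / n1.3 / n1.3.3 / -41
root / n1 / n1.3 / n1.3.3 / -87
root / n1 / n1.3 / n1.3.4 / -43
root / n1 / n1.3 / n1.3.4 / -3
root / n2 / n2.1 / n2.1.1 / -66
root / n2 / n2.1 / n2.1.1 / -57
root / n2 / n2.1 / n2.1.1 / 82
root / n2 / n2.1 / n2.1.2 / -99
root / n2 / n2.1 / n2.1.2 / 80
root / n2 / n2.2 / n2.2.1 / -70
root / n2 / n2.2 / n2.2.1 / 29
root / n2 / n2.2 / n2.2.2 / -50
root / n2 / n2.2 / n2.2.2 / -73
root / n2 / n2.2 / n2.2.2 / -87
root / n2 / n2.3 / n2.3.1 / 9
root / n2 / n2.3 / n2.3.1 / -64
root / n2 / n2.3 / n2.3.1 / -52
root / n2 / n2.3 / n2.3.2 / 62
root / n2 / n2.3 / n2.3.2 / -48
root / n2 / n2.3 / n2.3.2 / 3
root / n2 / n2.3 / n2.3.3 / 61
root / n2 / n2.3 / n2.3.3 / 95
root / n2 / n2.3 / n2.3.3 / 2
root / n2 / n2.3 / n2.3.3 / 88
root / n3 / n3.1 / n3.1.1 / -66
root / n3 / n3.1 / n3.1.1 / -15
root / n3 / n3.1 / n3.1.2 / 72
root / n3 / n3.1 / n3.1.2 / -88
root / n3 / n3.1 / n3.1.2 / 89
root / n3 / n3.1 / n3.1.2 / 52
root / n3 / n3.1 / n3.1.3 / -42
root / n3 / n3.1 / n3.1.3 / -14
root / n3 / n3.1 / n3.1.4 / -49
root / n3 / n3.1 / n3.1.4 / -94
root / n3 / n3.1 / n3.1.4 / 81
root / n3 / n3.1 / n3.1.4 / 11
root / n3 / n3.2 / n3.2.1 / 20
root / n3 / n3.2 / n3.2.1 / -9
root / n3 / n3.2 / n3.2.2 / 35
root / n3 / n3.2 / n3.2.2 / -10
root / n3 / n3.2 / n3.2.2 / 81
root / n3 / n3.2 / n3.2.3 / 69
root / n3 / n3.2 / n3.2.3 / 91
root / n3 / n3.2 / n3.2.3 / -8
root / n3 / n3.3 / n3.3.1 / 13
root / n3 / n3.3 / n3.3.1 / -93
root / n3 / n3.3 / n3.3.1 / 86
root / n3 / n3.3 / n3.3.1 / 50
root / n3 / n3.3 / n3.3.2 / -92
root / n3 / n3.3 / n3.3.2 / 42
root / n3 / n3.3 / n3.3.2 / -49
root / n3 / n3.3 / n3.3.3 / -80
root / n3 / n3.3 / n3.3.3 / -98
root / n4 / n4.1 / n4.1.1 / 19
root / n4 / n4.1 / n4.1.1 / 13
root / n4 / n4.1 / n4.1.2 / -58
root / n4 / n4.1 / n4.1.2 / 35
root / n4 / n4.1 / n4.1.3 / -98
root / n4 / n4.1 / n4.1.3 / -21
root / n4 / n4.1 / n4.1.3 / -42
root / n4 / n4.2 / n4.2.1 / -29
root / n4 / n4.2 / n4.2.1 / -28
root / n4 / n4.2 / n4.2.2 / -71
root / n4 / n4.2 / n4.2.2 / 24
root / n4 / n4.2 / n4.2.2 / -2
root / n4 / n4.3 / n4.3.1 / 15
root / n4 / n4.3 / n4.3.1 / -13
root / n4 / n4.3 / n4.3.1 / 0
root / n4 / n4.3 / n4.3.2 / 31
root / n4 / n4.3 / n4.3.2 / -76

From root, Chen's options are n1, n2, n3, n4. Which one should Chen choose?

n1.1.1 (Ravi): max(11, -28, -26) = 11
n1.1.2 (Ravi): max(97, 89, -79) = 97
n1.1.3 (Ravi): max(40, -27) = 40
n1.1 (Chen): min(11, 97, 40) = 11
n1.2.1 (Ravi): max(-55, -82) = -55
n1.2.2 (Ravi): max(91, -11, 1) = 91
n1.2 (Chen): min(-55, 91) = -55
n1.3.1 (Ravi): max(-28, 78, 87) = 87
n1.3.2 (Ravi): max(-15, 75) = 75
n1.3.3 (Ravi): max(-41, -87) = -41
n1.3.4 (Ravi): max(-43, -3) = -3
n1.3 (Chen): min(87, 75, -41, -3) = -41
n1 (Ravi): max(11, -55, -41) = 11
n2.1.1 (Ravi): max(-66, -57, 82) = 82
n2.1.2 (Ravi): max(-99, 80) = 80
n2.1 (Chen): min(82, 80) = 80
n2.2.1 (Ravi): max(-70, 29) = 29
n2.2.2 (Ravi): max(-50, -73, -87) = -50
n2.2 (Chen): min(29, -50) = -50
n2.3.1 (Ravi): max(9, -64, -52) = 9
n2.3.2 (Ravi): max(62, -48, 3) = 62
n2.3.3 (Ravi): max(61, 95, 2, 88) = 95
n2.3 (Chen): min(9, 62, 95) = 9
n2 (Ravi): max(80, -50, 9) = 80
n3.1.1 (Ravi): max(-66, -15) = -15
n3.1.2 (Ravi): max(72, -88, 89, 52) = 89
n3.1.3 (Ravi): max(-42, -14) = -14
n3.1.4 (Ravi): max(-49, -94, 81, 11) = 81
n3.1 (Chen): min(-15, 89, -14, 81) = -15
n3.2.1 (Ravi): max(20, -9) = 20
n3.2.2 (Ravi): max(35, -10, 81) = 81
n3.2.3 (Ravi): max(69, 91, -8) = 91
n3.2 (Chen): min(20, 81, 91) = 20
n3.3.1 (Ravi): max(13, -93, 86, 50) = 86
n3.3.2 (Ravi): max(-92, 42, -49) = 42
n3.3.3 (Ravi): max(-80, -98) = -80
n3.3 (Chen): min(86, 42, -80) = -80
n3 (Ravi): max(-15, 20, -80) = 20
n4.1.1 (Ravi): max(19, 13) = 19
n4.1.2 (Ravi): max(-58, 35) = 35
n4.1.3 (Ravi): max(-98, -21, -42) = -21
n4.1 (Chen): min(19, 35, -21) = -21
n4.2.1 (Ravi): max(-29, -28) = -28
n4.2.2 (Ravi): max(-71, 24, -2) = 24
n4.2 (Chen): min(-28, 24) = -28
n4.3.1 (Ravi): max(15, -13, 0) = 15
n4.3.2 (Ravi): max(31, -76) = 31
n4.3 (Chen): min(15, 31) = 15
n4 (Ravi): max(-21, -28, 15) = 15
root (Chen): min(11, 80, 20, 15) = 11
Chen at root wants the lowest of {n1=11, n2=80, n3=20, n4=15}, so chooses n1.

n1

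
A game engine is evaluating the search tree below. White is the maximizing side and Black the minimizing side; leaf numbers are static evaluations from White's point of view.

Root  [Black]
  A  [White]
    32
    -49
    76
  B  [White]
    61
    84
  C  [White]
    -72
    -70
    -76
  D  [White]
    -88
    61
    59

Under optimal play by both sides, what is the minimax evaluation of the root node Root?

-70

A (White): max(32, -49, 76) = 76
B (White): max(61, 84) = 84
C (White): max(-72, -70, -76) = -70
D (White): max(-88, 61, 59) = 61
Root (Black): min(76, 84, -70, 61) = -70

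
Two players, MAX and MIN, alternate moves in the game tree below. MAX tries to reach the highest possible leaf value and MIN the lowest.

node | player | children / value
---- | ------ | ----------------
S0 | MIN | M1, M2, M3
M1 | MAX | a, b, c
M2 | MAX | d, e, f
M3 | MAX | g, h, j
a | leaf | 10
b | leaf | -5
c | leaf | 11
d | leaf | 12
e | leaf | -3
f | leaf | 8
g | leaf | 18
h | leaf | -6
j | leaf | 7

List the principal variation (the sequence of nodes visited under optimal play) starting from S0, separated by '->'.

S0 -> M1 -> c

M1 (MAX): max(10, -5, 11) = 11
M2 (MAX): max(12, -3, 8) = 12
M3 (MAX): max(18, -6, 7) = 18
S0 (MIN): min(11, 12, 18) = 11
At S0, MIN picks M1 (lowest: 11).
At M1, MAX picks c (highest: 11).
Terminal value 11.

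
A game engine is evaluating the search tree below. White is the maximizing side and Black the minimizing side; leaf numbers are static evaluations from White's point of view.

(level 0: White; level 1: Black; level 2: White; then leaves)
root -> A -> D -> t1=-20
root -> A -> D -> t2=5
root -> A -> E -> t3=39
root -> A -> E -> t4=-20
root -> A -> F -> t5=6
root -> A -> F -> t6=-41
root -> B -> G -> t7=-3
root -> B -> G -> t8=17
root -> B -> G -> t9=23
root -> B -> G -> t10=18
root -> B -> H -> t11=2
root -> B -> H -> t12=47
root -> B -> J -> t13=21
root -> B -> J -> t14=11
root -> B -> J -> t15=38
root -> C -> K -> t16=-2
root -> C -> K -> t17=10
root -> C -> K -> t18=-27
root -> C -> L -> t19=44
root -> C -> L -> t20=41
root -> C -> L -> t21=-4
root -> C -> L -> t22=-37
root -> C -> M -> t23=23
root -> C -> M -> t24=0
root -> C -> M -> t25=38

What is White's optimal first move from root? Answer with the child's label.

B

D (White): max(-20, 5) = 5
E (White): max(39, -20) = 39
F (White): max(6, -41) = 6
A (Black): min(5, 39, 6) = 5
G (White): max(-3, 17, 23, 18) = 23
H (White): max(2, 47) = 47
J (White): max(21, 11, 38) = 38
B (Black): min(23, 47, 38) = 23
K (White): max(-2, 10, -27) = 10
L (White): max(44, 41, -4, -37) = 44
M (White): max(23, 0, 38) = 38
C (Black): min(10, 44, 38) = 10
root (White): max(5, 23, 10) = 23
White at root wants the highest of {A=5, B=23, C=10}, so chooses B.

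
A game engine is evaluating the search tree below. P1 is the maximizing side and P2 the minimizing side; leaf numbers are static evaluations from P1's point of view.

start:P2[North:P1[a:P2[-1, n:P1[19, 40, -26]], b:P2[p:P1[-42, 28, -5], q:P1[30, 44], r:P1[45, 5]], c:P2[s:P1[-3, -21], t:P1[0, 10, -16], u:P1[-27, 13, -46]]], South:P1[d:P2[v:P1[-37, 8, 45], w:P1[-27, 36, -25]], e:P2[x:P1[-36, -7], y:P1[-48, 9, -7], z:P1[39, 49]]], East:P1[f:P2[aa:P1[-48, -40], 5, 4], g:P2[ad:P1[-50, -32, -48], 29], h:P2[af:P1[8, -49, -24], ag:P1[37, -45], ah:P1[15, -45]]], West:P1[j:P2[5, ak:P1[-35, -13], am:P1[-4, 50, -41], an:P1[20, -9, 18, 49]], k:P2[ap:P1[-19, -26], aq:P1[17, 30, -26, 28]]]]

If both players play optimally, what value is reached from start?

n (P1): max(19, 40, -26) = 40
a (P2): min(-1, 40) = -1
p (P1): max(-42, 28, -5) = 28
q (P1): max(30, 44) = 44
r (P1): max(45, 5) = 45
b (P2): min(28, 44, 45) = 28
s (P1): max(-3, -21) = -3
t (P1): max(0, 10, -16) = 10
u (P1): max(-27, 13, -46) = 13
c (P2): min(-3, 10, 13) = -3
North (P1): max(-1, 28, -3) = 28
v (P1): max(-37, 8, 45) = 45
w (P1): max(-27, 36, -25) = 36
d (P2): min(45, 36) = 36
x (P1): max(-36, -7) = -7
y (P1): max(-48, 9, -7) = 9
z (P1): max(39, 49) = 49
e (P2): min(-7, 9, 49) = -7
South (P1): max(36, -7) = 36
aa (P1): max(-48, -40) = -40
f (P2): min(-40, 5, 4) = -40
ad (P1): max(-50, -32, -48) = -32
g (P2): min(-32, 29) = -32
af (P1): max(8, -49, -24) = 8
ag (P1): max(37, -45) = 37
ah (P1): max(15, -45) = 15
h (P2): min(8, 37, 15) = 8
East (P1): max(-40, -32, 8) = 8
ak (P1): max(-35, -13) = -13
am (P1): max(-4, 50, -41) = 50
an (P1): max(20, -9, 18, 49) = 49
j (P2): min(5, -13, 50, 49) = -13
ap (P1): max(-19, -26) = -19
aq (P1): max(17, 30, -26, 28) = 30
k (P2): min(-19, 30) = -19
West (P1): max(-13, -19) = -13
start (P2): min(28, 36, 8, -13) = -13

-13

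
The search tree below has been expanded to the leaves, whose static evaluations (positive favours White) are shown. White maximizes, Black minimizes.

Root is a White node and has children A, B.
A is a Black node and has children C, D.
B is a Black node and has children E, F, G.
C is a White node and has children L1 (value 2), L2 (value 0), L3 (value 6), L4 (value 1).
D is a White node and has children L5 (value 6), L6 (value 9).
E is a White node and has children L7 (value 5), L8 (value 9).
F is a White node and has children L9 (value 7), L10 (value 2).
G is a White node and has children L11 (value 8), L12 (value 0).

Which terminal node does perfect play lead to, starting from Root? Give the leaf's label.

L9

C (White): max(2, 0, 6, 1) = 6
D (White): max(6, 9) = 9
A (Black): min(6, 9) = 6
E (White): max(5, 9) = 9
F (White): max(7, 2) = 7
G (White): max(8, 0) = 8
B (Black): min(9, 7, 8) = 7
Root (White): max(6, 7) = 7
At Root, White picks B (highest: 7).
At B, Black picks F (lowest: 7).
At F, White picks L9 (highest: 7).
Terminal value 7.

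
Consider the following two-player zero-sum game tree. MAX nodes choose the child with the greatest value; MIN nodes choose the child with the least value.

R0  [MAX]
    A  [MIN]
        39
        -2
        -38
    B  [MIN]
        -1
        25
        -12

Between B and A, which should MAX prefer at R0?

B (MIN): min(-1, 25, -12) = -12
A (MIN): min(39, -2, -38) = -38
MAX prefers the higher value; B=-12, A=-38. B is better since -12 > -38.

B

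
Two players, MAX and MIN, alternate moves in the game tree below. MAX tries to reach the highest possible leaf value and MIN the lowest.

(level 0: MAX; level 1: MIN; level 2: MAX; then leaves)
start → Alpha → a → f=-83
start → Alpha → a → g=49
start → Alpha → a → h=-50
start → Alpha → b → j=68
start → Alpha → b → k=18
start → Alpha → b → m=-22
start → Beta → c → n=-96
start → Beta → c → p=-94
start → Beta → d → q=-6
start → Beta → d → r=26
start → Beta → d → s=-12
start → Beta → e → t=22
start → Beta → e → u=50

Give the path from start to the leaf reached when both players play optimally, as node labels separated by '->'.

a (MAX): max(-83, 49, -50) = 49
b (MAX): max(68, 18, -22) = 68
Alpha (MIN): min(49, 68) = 49
c (MAX): max(-96, -94) = -94
d (MAX): max(-6, 26, -12) = 26
e (MAX): max(22, 50) = 50
Beta (MIN): min(-94, 26, 50) = -94
start (MAX): max(49, -94) = 49
At start, MAX picks Alpha (highest: 49).
At Alpha, MIN picks a (lowest: 49).
At a, MAX picks g (highest: 49).
Terminal value 49.

start -> Alpha -> a -> g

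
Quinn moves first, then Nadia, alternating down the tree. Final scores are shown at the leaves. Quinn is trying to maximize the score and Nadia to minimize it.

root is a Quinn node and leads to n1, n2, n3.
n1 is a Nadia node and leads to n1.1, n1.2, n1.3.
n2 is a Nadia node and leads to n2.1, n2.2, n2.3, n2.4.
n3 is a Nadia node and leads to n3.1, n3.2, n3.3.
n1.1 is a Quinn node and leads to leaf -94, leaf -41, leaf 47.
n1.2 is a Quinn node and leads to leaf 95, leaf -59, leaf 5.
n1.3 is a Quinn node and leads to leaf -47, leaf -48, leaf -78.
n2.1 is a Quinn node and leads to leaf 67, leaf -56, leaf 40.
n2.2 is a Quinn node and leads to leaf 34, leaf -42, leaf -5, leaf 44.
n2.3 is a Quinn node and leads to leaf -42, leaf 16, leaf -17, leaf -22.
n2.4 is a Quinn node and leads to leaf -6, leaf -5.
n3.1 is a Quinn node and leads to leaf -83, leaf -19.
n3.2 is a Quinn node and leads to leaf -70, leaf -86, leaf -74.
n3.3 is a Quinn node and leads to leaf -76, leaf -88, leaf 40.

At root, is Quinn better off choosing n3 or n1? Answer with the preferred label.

n3.1 (Quinn): max(-83, -19) = -19
n3.2 (Quinn): max(-70, -86, -74) = -70
n3.3 (Quinn): max(-76, -88, 40) = 40
n3 (Nadia): min(-19, -70, 40) = -70
n1.1 (Quinn): max(-94, -41, 47) = 47
n1.2 (Quinn): max(95, -59, 5) = 95
n1.3 (Quinn): max(-47, -48, -78) = -47
n1 (Nadia): min(47, 95, -47) = -47
Quinn prefers the higher value; n3=-70, n1=-47. n1 is better since -47 > -70.

n1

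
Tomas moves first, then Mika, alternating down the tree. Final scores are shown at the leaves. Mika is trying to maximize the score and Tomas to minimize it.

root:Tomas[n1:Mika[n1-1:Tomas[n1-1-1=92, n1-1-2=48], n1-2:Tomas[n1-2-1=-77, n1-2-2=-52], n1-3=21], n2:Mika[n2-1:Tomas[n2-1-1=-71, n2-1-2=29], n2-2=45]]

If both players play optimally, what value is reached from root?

45

n1-1 (Tomas): min(92, 48) = 48
n1-2 (Tomas): min(-77, -52) = -77
n1 (Mika): max(48, -77, 21) = 48
n2-1 (Tomas): min(-71, 29) = -71
n2 (Mika): max(-71, 45) = 45
root (Tomas): min(48, 45) = 45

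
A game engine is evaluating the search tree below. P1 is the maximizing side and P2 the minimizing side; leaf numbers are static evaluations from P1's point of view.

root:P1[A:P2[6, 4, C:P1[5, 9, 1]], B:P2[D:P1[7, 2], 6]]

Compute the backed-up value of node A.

C (P1): max(5, 9, 1) = 9
A (P2): min(6, 4, 9) = 4

4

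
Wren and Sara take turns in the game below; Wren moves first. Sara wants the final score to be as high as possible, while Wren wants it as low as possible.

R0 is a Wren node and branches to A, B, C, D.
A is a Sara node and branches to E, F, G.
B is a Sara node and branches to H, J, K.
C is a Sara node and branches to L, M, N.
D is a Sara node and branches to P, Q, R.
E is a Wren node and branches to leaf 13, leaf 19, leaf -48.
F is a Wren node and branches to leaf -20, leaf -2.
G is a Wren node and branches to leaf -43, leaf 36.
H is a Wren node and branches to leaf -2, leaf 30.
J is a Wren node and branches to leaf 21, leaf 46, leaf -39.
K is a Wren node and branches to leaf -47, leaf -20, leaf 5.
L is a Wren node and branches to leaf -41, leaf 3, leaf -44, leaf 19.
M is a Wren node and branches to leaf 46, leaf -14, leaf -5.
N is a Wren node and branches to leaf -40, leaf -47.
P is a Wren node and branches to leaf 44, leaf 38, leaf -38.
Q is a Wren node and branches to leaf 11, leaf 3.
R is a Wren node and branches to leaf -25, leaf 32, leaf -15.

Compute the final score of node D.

3

P (Wren): min(44, 38, -38) = -38
Q (Wren): min(11, 3) = 3
R (Wren): min(-25, 32, -15) = -25
D (Sara): max(-38, 3, -25) = 3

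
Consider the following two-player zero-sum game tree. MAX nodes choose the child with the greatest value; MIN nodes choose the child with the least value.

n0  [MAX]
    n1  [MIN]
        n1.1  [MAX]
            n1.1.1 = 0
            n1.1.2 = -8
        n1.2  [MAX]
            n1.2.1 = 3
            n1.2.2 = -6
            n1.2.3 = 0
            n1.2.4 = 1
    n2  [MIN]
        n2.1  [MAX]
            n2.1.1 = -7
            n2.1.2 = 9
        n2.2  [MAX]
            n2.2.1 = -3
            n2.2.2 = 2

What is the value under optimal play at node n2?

n2.1 (MAX): max(-7, 9) = 9
n2.2 (MAX): max(-3, 2) = 2
n2 (MIN): min(9, 2) = 2

2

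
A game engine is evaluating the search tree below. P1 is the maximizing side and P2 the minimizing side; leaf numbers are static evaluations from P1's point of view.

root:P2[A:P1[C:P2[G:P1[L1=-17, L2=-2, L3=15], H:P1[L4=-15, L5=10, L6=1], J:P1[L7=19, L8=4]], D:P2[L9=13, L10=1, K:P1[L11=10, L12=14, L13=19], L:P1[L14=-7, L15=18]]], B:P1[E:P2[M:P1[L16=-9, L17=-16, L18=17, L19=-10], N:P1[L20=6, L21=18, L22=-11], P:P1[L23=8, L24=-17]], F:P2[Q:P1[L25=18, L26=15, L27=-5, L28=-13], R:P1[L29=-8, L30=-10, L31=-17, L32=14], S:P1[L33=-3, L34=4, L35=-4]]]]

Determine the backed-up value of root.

G (P1): max(-17, -2, 15) = 15
H (P1): max(-15, 10, 1) = 10
J (P1): max(19, 4) = 19
C (P2): min(15, 10, 19) = 10
K (P1): max(10, 14, 19) = 19
L (P1): max(-7, 18) = 18
D (P2): min(13, 1, 19, 18) = 1
A (P1): max(10, 1) = 10
M (P1): max(-9, -16, 17, -10) = 17
N (P1): max(6, 18, -11) = 18
P (P1): max(8, -17) = 8
E (P2): min(17, 18, 8) = 8
Q (P1): max(18, 15, -5, -13) = 18
R (P1): max(-8, -10, -17, 14) = 14
S (P1): max(-3, 4, -4) = 4
F (P2): min(18, 14, 4) = 4
B (P1): max(8, 4) = 8
root (P2): min(10, 8) = 8

8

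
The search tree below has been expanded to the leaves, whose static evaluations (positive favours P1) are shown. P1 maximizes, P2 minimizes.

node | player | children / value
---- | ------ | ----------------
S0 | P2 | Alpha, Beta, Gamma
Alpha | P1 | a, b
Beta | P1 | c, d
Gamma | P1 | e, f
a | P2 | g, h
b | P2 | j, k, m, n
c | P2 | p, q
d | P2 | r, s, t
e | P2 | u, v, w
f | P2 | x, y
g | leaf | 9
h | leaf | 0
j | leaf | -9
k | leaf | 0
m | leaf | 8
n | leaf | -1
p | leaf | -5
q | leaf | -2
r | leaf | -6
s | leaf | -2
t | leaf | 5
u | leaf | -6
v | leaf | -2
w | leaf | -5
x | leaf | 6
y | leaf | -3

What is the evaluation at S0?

-5

a (P2): min(9, 0) = 0
b (P2): min(-9, 0, 8, -1) = -9
Alpha (P1): max(0, -9) = 0
c (P2): min(-5, -2) = -5
d (P2): min(-6, -2, 5) = -6
Beta (P1): max(-5, -6) = -5
e (P2): min(-6, -2, -5) = -6
f (P2): min(6, -3) = -3
Gamma (P1): max(-6, -3) = -3
S0 (P2): min(0, -5, -3) = -5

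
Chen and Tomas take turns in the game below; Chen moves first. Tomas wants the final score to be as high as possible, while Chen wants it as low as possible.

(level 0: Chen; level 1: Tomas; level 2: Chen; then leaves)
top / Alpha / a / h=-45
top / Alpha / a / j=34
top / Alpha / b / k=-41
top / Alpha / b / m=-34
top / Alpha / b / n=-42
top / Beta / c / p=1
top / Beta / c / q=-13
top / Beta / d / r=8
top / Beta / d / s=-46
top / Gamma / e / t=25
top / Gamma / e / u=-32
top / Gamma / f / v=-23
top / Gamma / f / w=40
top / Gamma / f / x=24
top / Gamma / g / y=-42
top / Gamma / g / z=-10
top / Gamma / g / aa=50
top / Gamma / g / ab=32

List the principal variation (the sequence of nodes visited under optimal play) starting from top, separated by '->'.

top -> Alpha -> b -> n

a (Chen): min(-45, 34) = -45
b (Chen): min(-41, -34, -42) = -42
Alpha (Tomas): max(-45, -42) = -42
c (Chen): min(1, -13) = -13
d (Chen): min(8, -46) = -46
Beta (Tomas): max(-13, -46) = -13
e (Chen): min(25, -32) = -32
f (Chen): min(-23, 40, 24) = -23
g (Chen): min(-42, -10, 50, 32) = -42
Gamma (Tomas): max(-32, -23, -42) = -23
top (Chen): min(-42, -13, -23) = -42
At top, Chen picks Alpha (lowest: -42).
At Alpha, Tomas picks b (highest: -42).
At b, Chen picks n (lowest: -42).
Terminal value -42.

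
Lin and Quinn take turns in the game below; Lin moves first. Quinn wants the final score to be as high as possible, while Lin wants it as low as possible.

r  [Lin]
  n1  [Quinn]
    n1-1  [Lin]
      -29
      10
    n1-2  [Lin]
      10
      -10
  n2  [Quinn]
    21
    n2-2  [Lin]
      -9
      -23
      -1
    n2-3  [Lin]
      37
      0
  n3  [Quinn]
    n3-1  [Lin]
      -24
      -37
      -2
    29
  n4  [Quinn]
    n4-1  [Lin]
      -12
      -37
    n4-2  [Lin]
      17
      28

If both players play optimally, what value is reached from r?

n1-1 (Lin): min(-29, 10) = -29
n1-2 (Lin): min(10, -10) = -10
n1 (Quinn): max(-29, -10) = -10
n2-2 (Lin): min(-9, -23, -1) = -23
n2-3 (Lin): min(37, 0) = 0
n2 (Quinn): max(21, -23, 0) = 21
n3-1 (Lin): min(-24, -37, -2) = -37
n3 (Quinn): max(-37, 29) = 29
n4-1 (Lin): min(-12, -37) = -37
n4-2 (Lin): min(17, 28) = 17
n4 (Quinn): max(-37, 17) = 17
r (Lin): min(-10, 21, 29, 17) = -10

-10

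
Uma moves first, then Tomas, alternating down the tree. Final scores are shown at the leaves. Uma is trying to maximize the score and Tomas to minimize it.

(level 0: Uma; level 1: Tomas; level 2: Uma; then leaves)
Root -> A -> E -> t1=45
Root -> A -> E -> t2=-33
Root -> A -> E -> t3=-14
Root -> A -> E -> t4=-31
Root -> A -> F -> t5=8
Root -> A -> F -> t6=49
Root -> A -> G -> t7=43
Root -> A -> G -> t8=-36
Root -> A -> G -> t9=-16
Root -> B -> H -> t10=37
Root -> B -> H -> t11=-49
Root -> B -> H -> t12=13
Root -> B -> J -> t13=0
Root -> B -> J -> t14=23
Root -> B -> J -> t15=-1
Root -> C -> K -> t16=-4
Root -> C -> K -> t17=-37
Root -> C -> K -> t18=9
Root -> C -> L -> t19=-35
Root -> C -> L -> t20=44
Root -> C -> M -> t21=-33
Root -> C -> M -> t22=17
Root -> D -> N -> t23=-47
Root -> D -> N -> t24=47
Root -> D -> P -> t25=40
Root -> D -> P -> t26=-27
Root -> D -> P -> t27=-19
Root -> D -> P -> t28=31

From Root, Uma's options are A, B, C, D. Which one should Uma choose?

E (Uma): max(45, -33, -14, -31) = 45
F (Uma): max(8, 49) = 49
G (Uma): max(43, -36, -16) = 43
A (Tomas): min(45, 49, 43) = 43
H (Uma): max(37, -49, 13) = 37
J (Uma): max(0, 23, -1) = 23
B (Tomas): min(37, 23) = 23
K (Uma): max(-4, -37, 9) = 9
L (Uma): max(-35, 44) = 44
M (Uma): max(-33, 17) = 17
C (Tomas): min(9, 44, 17) = 9
N (Uma): max(-47, 47) = 47
P (Uma): max(40, -27, -19, 31) = 40
D (Tomas): min(47, 40) = 40
Root (Uma): max(43, 23, 9, 40) = 43
Uma at Root wants the highest of {A=43, B=23, C=9, D=40}, so chooses A.

A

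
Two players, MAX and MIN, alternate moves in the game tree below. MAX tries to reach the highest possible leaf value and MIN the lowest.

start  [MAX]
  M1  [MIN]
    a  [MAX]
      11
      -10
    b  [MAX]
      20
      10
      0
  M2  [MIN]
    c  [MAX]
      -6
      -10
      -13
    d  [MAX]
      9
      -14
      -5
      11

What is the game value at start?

11

a (MAX): max(11, -10) = 11
b (MAX): max(20, 10, 0) = 20
M1 (MIN): min(11, 20) = 11
c (MAX): max(-6, -10, -13) = -6
d (MAX): max(9, -14, -5, 11) = 11
M2 (MIN): min(-6, 11) = -6
start (MAX): max(11, -6) = 11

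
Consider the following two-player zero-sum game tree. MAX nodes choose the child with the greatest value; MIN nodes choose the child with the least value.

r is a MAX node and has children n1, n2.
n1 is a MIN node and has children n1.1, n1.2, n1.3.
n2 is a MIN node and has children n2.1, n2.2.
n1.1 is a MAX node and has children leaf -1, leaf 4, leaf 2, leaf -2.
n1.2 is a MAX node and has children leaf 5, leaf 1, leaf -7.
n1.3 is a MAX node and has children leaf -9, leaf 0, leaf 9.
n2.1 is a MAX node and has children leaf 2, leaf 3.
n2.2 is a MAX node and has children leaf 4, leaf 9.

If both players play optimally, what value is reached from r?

n1.1 (MAX): max(-1, 4, 2, -2) = 4
n1.2 (MAX): max(5, 1, -7) = 5
n1.3 (MAX): max(-9, 0, 9) = 9
n1 (MIN): min(4, 5, 9) = 4
n2.1 (MAX): max(2, 3) = 3
n2.2 (MAX): max(4, 9) = 9
n2 (MIN): min(3, 9) = 3
r (MAX): max(4, 3) = 4

4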